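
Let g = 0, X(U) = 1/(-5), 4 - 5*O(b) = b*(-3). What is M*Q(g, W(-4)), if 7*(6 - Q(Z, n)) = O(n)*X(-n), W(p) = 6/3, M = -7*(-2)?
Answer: 424/5 ≈ 84.800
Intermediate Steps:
M = 14
W(p) = 2 (W(p) = 6*(⅓) = 2)
O(b) = ⅘ + 3*b/5 (O(b) = ⅘ - b*(-3)/5 = ⅘ - (-3)*b/5 = ⅘ + 3*b/5)
X(U) = -⅕
Q(Z, n) = 1054/175 + 3*n/175 (Q(Z, n) = 6 - (⅘ + 3*n/5)*(-1)/(7*5) = 6 - (-4/25 - 3*n/25)/7 = 6 + (4/175 + 3*n/175) = 1054/175 + 3*n/175)
M*Q(g, W(-4)) = 14*(1054/175 + (3/175)*2) = 14*(1054/175 + 6/175) = 14*(212/35) = 424/5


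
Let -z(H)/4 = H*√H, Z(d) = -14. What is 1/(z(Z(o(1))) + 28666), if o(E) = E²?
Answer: 14333/410891730 - 14*I*√14/205445865 ≈ 3.4883e-5 - 2.5497e-7*I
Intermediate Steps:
z(H) = -4*H^(3/2) (z(H) = -4*H*√H = -4*H^(3/2))
1/(z(Z(o(1))) + 28666) = 1/(-(-56)*I*√14 + 28666) = 1/(56*I*√14 + 28666) = 1/(28666 + 56*I*√14)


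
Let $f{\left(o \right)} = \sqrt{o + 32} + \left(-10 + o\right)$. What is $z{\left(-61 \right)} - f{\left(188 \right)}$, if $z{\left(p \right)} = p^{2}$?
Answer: $3543 - 2 \sqrt{55} \approx 3528.2$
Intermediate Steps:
$f{\left(o \right)} = -10 + o + \sqrt{32 + o}$ ($f{\left(o \right)} = \sqrt{32 + o} + \left(-10 + o\right) = -10 + o + \sqrt{32 + o}$)
$z{\left(-61 \right)} - f{\left(188 \right)} = \left(-61\right)^{2} - \left(-10 + 188 + \sqrt{32 + 188}\right) = 3721 - \left(-10 + 188 + \sqrt{220}\right) = 3721 - \left(-10 + 188 + 2 \sqrt{55}\right) = 3721 - \left(178 + 2 \sqrt{55}\right) = 3543 - 2 \sqrt{55}$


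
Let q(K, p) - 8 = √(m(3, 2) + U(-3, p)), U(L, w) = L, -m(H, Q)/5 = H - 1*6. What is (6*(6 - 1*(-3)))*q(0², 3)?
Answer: 432 + 108*√3 ≈ 619.06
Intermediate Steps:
m(H, Q) = 30 - 5*H (m(H, Q) = -5*(H - 1*6) = -5*(H - 6) = -5*(-6 + H) = 30 - 5*H)
q(K, p) = 8 + 2*√3 (q(K, p) = 8 + √((30 - 5*3) - 3) = 8 + √((30 - 15) - 3) = 8 + √(15 - 3) = 8 + √12 = 8 + 2*√3)
(6*(6 - 1*(-3)))*q(0², 3) = (6*(6 - 1*(-3)))*(8 + 2*√3) = (6*(6 + 3))*(8 + 2*√3) = (6*9)*(8 + 2*√3) = 54*(8 + 2*√3) = 432 + 108*√3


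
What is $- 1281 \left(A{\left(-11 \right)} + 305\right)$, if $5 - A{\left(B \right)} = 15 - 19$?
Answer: $-402234$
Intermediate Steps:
$A{\left(B \right)} = 9$ ($A{\left(B \right)} = 5 - \left(15 - 19\right) = 5 - -4 = 5 + 4 = 9$)
$- 1281 \left(A{\left(-11 \right)} + 305\right) = - 1281 \left(9 + 305\right) = \left(-1281\right) 314 = -402234$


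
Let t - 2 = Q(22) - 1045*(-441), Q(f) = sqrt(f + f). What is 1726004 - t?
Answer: 1265157 - 2*sqrt(11) ≈ 1.2652e+6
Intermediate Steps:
Q(f) = sqrt(2)*sqrt(f) (Q(f) = sqrt(2*f) = sqrt(2)*sqrt(f))
t = 460847 + 2*sqrt(11) (t = 2 + (sqrt(2)*sqrt(22) - 1045*(-441)) = 2 + (2*sqrt(11) + 460845) = 2 + (460845 + 2*sqrt(11)) = 460847 + 2*sqrt(11) ≈ 4.6085e+5)
1726004 - t = 1726004 - (460847 + 2*sqrt(11)) = 1726004 + (-460847 - 2*sqrt(11)) = 1265157 - 2*sqrt(11)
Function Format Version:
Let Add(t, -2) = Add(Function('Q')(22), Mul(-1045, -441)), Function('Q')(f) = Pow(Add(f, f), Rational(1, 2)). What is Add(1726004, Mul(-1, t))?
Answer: Add(1265157, Mul(-2, Pow(11, Rational(1, 2)))) ≈ 1.2652e+6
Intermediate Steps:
Function('Q')(f) = Mul(Pow(2, Rational(1, 2)), Pow(f, Rational(1, 2))) (Function('Q')(f) = Pow(Mul(2, f), Rational(1, 2)) = Mul(Pow(2, Rational(1, 2)), Pow(f, Rational(1, 2))))
t = Add(460847, Mul(2, Pow(11, Rational(1, 2)))) (t = Add(2, Add(Mul(Pow(2, Rational(1, 2)), Pow(22, Rational(1, 2))), Mul(-1045, -441))) = Add(2, Add(Mul(2, Pow(11, Rational(1, 2))), 460845)) = Add(2, Add(460845, Mul(2, Pow(11, Rational(1, 2))))) = Add(460847, Mul(2, Pow(11, Rational(1, 2)))) ≈ 4.6085e+5)
Add(1726004, Mul(-1, t)) = Add(1726004, Mul(-1, Add(460847, Mul(2, Pow(11, Rational(1, 2)))))) = Add(1726004, Add(-460847, Mul(-2, Pow(11, Rational(1, 2))))) = Add(1265157, Mul(-2, Pow(11, Rational(1, 2))))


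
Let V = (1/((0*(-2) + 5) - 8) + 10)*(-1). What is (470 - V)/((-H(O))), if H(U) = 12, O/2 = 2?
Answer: -1439/36 ≈ -39.972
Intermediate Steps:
O = 4 (O = 2*2 = 4)
V = -29/3 (V = (1/((0 + 5) - 8) + 10)*(-1) = (1/(5 - 8) + 10)*(-1) = (1/(-3) + 10)*(-1) = (-⅓ + 10)*(-1) = (29/3)*(-1) = -29/3 ≈ -9.6667)
(470 - V)/((-H(O))) = (470 - 1*(-29/3))/((-1*12)) = (470 + 29/3)/(-12) = (1439/3)*(-1/12) = -1439/36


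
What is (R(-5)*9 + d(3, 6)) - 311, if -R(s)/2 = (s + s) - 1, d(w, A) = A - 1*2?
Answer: -109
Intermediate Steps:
d(w, A) = -2 + A (d(w, A) = A - 2 = -2 + A)
R(s) = 2 - 4*s (R(s) = -2*((s + s) - 1) = -2*(2*s - 1) = -2*(-1 + 2*s) = 2 - 4*s)
(R(-5)*9 + d(3, 6)) - 311 = ((2 - 4*(-5))*9 + (-2 + 6)) - 311 = ((2 + 20)*9 + 4) - 311 = (22*9 + 4) - 311 = (198 + 4) - 311 = 202 - 311 = -109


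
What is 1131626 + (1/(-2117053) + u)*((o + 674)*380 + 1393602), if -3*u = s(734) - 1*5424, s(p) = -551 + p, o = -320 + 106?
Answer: 5803117318957358/2117053 ≈ 2.7411e+9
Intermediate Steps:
o = -214
u = 1747 (u = -((-551 + 734) - 1*5424)/3 = -(183 - 5424)/3 = -⅓*(-5241) = 1747)
1131626 + (1/(-2117053) + u)*((o + 674)*380 + 1393602) = 1131626 + (1/(-2117053) + 1747)*((-214 + 674)*380 + 1393602) = 1131626 + (-1/2117053 + 1747)*(460*380 + 1393602) = 1131626 + 3698491590*(174800 + 1393602)/2117053 = 1131626 + (3698491590/2117053)*1568402 = 1131626 + 5800721606739180/2117053 = 5803117318957358/2117053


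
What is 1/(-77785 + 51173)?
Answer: -1/26612 ≈ -3.7577e-5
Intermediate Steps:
1/(-77785 + 51173) = 1/(-26612) = -1/26612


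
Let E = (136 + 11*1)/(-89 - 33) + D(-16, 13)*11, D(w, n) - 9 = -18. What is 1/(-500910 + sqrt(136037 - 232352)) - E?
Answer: 204492399324157/2040742185242 - I*sqrt(96315)/250910924415 ≈ 100.2 - 1.2369e-9*I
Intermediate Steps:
D(w, n) = -9 (D(w, n) = 9 - 18 = -9)
E = -12225/122 (E = (136 + 11*1)/(-89 - 33) - 9*11 = (136 + 11)/(-122) - 99 = 147*(-1/122) - 99 = -147/122 - 99 = -12225/122 ≈ -100.20)
1/(-500910 + sqrt(136037 - 232352)) - E = 1/(-500910 + sqrt(136037 - 232352)) - 1*(-12225/122) = 1/(-500910 + sqrt(-96315)) + 12225/122 = 1/(-500910 + I*sqrt(96315)) + 12225/122 = 12225/122 + 1/(-500910 + I*sqrt(96315))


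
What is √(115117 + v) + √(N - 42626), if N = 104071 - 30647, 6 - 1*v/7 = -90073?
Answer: √745670 + 3*√3422 ≈ 1039.0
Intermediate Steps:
v = 630553 (v = 42 - 7*(-90073) = 42 + 630511 = 630553)
N = 73424
√(115117 + v) + √(N - 42626) = √(115117 + 630553) + √(73424 - 42626) = √745670 + √30798 = √745670 + 3*√3422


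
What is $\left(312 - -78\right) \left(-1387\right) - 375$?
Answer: $-541305$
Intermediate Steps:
$\left(312 - -78\right) \left(-1387\right) - 375 = \left(312 + 78\right) \left(-1387\right) - 375 = 390 \left(-1387\right) - 375 = -540930 - 375 = -541305$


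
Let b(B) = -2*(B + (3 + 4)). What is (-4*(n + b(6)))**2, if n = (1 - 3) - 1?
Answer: 13456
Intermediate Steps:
b(B) = -14 - 2*B (b(B) = -2*(B + 7) = -2*(7 + B) = -14 - 2*B)
n = -3 (n = -2 - 1 = -3)
(-4*(n + b(6)))**2 = (-4*(-3 + (-14 - 2*6)))**2 = (-4*(-3 + (-14 - 12)))**2 = (-4*(-3 - 26))**2 = (-4*(-29))**2 = 116**2 = 13456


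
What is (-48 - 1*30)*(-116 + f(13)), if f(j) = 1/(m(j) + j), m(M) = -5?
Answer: 36153/4 ≈ 9038.3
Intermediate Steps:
f(j) = 1/(-5 + j)
(-48 - 1*30)*(-116 + f(13)) = (-48 - 1*30)*(-116 + 1/(-5 + 13)) = (-48 - 30)*(-116 + 1/8) = -78*(-116 + 1/8) = -78*(-927/8) = 36153/4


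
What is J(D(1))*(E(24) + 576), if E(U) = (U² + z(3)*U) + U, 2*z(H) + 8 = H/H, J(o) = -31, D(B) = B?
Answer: -33852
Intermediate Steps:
z(H) = -7/2 (z(H) = -4 + (H/H)/2 = -4 + (½)*1 = -4 + ½ = -7/2)
E(U) = U² - 5*U/2 (E(U) = (U² - 7*U/2) + U = U² - 5*U/2)
J(D(1))*(E(24) + 576) = -31*((½)*24*(-5 + 2*24) + 576) = -31*((½)*24*(-5 + 48) + 576) = -31*((½)*24*43 + 576) = -31*(516 + 576) = -31*1092 = -33852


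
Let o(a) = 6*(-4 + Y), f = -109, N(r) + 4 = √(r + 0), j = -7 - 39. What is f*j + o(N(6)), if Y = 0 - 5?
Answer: 4960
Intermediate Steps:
Y = -5
j = -46
N(r) = -4 + √r (N(r) = -4 + √(r + 0) = -4 + √r)
o(a) = -54 (o(a) = 6*(-4 - 5) = 6*(-9) = -54)
f*j + o(N(6)) = -109*(-46) - 54 = 5014 - 54 = 4960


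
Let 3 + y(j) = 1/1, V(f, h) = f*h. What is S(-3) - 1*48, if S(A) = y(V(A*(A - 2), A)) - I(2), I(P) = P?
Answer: -52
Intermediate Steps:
y(j) = -2 (y(j) = -3 + 1/1 = -3 + 1 = -2)
S(A) = -4 (S(A) = -2 - 1*2 = -2 - 2 = -4)
S(-3) - 1*48 = -4 - 1*48 = -4 - 48 = -52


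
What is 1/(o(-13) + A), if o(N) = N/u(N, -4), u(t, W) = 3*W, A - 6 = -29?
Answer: -12/263 ≈ -0.045627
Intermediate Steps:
A = -23 (A = 6 - 29 = -23)
o(N) = -N/12 (o(N) = N/((3*(-4))) = N/(-12) = N*(-1/12) = -N/12)
1/(o(-13) + A) = 1/(-1/12*(-13) - 23) = 1/(13/12 - 23) = 1/(-263/12) = -12/263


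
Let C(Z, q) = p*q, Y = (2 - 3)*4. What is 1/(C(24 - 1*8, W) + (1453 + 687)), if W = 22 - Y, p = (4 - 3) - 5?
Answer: 1/2036 ≈ 0.00049116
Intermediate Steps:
p = -4 (p = 1 - 5 = -4)
Y = -4 (Y = -1*4 = -4)
W = 26 (W = 22 - 1*(-4) = 22 + 4 = 26)
C(Z, q) = -4*q
1/(C(24 - 1*8, W) + (1453 + 687)) = 1/(-4*26 + (1453 + 687)) = 1/(-104 + 2140) = 1/2036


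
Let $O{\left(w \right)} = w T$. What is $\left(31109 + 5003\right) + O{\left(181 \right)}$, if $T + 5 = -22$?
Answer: $31225$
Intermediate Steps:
$T = -27$ ($T = -5 - 22 = -27$)
$O{\left(w \right)} = - 27 w$ ($O{\left(w \right)} = w \left(-27\right) = - 27 w$)
$\left(31109 + 5003\right) + O{\left(181 \right)} = \left(31109 + 5003\right) - 4887 = 36112 - 4887 = 31225$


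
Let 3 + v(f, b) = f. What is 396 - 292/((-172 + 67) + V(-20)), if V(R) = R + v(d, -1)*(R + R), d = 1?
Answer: 18112/45 ≈ 402.49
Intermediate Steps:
v(f, b) = -3 + f
V(R) = -3*R (V(R) = R + (-3 + 1)*(R + R) = R - 4*R = -3*R)
396 - 292/((-172 + 67) + V(-20)) = 396 - 292/((-172 + 67) - 3*(-20)) = 396 - 292/(-105 + 60) = 396 - 292/(-45) = 396 - 1/45*(-292) = 396 + 292/45 = 18112/45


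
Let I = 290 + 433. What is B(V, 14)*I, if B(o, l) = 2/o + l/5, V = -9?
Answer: 27956/15 ≈ 1863.7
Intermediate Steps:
B(o, l) = 2/o + l/5 (B(o, l) = 2/o + l*(⅕) = 2/o + l/5)
I = 723
B(V, 14)*I = (2/(-9) + (⅕)*14)*723 = (2*(-⅑) + 14/5)*723 = (-2/9 + 14/5)*723 = (116/45)*723 = 27956/15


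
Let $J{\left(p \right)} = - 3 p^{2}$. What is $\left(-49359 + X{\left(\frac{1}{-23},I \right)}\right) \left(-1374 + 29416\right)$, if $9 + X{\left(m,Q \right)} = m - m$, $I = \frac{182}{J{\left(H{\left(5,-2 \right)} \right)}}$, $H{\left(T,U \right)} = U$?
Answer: $-1384377456$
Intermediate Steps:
$I = - \frac{91}{6}$ ($I = \frac{182}{\left(-3\right) \left(-2\right)^{2}} = \frac{182}{\left(-3\right) 4} = \frac{182}{-12} = 182 \left(- \frac{1}{12}\right) = - \frac{91}{6} \approx -15.167$)
$X{\left(m,Q \right)} = -9$ ($X{\left(m,Q \right)} = -9 + \left(m - m\right) = -9 + 0 = -9$)
$\left(-49359 + X{\left(\frac{1}{-23},I \right)}\right) \left(-1374 + 29416\right) = \left(-49359 - 9\right) \left(-1374 + 29416\right) = \left(-49368\right) 28042 = -1384377456$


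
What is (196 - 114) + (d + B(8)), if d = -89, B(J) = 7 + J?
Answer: 8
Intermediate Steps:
(196 - 114) + (d + B(8)) = (196 - 114) + (-89 + (7 + 8)) = 82 + (-89 + 15) = 82 - 74 = 8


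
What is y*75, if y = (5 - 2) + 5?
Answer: 600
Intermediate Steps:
y = 8 (y = 3 + 5 = 8)
y*75 = 8*75 = 600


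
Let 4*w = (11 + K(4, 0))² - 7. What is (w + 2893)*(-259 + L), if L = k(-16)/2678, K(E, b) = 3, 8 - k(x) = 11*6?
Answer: -2039533815/2678 ≈ -7.6159e+5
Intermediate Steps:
k(x) = -58 (k(x) = 8 - 11*6 = 8 - 1*66 = 8 - 66 = -58)
L = -29/1339 (L = -58/2678 = -58*1/2678 = -29/1339 ≈ -0.021658)
w = 189/4 (w = ((11 + 3)² - 7)/4 = (14² - 7)/4 = (196 - 7)/4 = (¼)*189 = 189/4 ≈ 47.250)
(w + 2893)*(-259 + L) = (189/4 + 2893)*(-259 - 29/1339) = (11761/4)*(-346830/1339) = -2039533815/2678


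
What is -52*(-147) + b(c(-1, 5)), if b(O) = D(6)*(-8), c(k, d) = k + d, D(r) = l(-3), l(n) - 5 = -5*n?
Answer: 7484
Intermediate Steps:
l(n) = 5 - 5*n
D(r) = 20 (D(r) = 5 - 5*(-3) = 5 + 15 = 20)
c(k, d) = d + k
b(O) = -160 (b(O) = 20*(-8) = -160)
-52*(-147) + b(c(-1, 5)) = -52*(-147) - 160 = 7644 - 160 = 7484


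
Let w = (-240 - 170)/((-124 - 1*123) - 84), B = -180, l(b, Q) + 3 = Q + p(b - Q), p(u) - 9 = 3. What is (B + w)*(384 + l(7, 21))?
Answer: -24496380/331 ≈ -74007.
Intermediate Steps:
p(u) = 12 (p(u) = 9 + 3 = 12)
l(b, Q) = 9 + Q (l(b, Q) = -3 + (Q + 12) = -3 + (12 + Q) = 9 + Q)
w = 410/331 (w = -410/((-124 - 123) - 84) = -410/(-247 - 84) = -410/(-331) = -410*(-1/331) = 410/331 ≈ 1.2387)
(B + w)*(384 + l(7, 21)) = (-180 + 410/331)*(384 + (9 + 21)) = -59170*(384 + 30)/331 = -59170/331*414 = -24496380/331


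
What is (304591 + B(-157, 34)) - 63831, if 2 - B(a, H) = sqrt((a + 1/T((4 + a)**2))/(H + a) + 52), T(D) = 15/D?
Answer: 240762 - sqrt(15351630)/615 ≈ 2.4076e+5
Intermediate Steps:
B(a, H) = 2 - sqrt(52 + (a + (4 + a)**2/15)/(H + a)) (B(a, H) = 2 - sqrt((a + 1/(15/((4 + a)**2)))/(H + a) + 52) = 2 - sqrt((a + 1/(15/(4 + a)**2))/(H + a) + 52) = 2 - sqrt((a + (4 + a)**2/15)/(H + a) + 52) = 2 - sqrt(52 + (a + (4 + a)**2/15)/(H + a)))
(304591 + B(-157, 34)) - 63831 = (304591 + (2 - sqrt(15)*sqrt(((4 - 157)**2 + 780*34 + 795*(-157))/(34 - 157))/15)) - 63831 = (304591 + (2 - sqrt(15)*sqrt(((-153)**2 + 26520 - 124815)/(-123))/15)) - 63831 = (304591 + (2 - sqrt(15)*sqrt(-(23409 + 26520 - 124815)/123)/15)) - 63831 = (304591 + (2 - sqrt(15)*sqrt(-1/123*(-74886))/15)) - 63831 = (304591 + (2 - sqrt(15)*sqrt(24962/41)/15)) - 63831 = (304591 + (2 - sqrt(15)*sqrt(1023442)/41/15)) - 63831 = (304591 + (2 - sqrt(15351630)/615)) - 63831 = (304593 - sqrt(15351630)/615) - 63831 = 240762 - sqrt(15351630)/615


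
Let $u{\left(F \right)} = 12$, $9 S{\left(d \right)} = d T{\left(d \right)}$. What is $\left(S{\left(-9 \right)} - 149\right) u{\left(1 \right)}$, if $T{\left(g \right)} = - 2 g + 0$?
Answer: $-2004$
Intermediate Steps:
$T{\left(g \right)} = - 2 g$
$S{\left(d \right)} = - \frac{2 d^{2}}{9}$ ($S{\left(d \right)} = \frac{d \left(- 2 d\right)}{9} = \frac{\left(-2\right) d^{2}}{9} = - \frac{2 d^{2}}{9}$)
$\left(S{\left(-9 \right)} - 149\right) u{\left(1 \right)} = \left(- \frac{2 \left(-9\right)^{2}}{9} - 149\right) 12 = \left(\left(- \frac{2}{9}\right) 81 - 149\right) 12 = \left(-18 - 149\right) 12 = \left(-167\right) 12 = -2004$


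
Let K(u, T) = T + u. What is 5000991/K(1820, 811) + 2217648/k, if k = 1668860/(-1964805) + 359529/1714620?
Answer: -10647955905293487671/3073145405729 ≈ -3.4648e+6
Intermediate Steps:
k = -3504156677/5477876340 (k = 1668860*(-1/1964805) + 359529*(1/1714620) = -333772/392961 + 2923/13940 = -3504156677/5477876340 ≈ -0.63969)
5000991/K(1820, 811) + 2217648/k = 5000991/(811 + 1820) + 2217648/(-3504156677/5477876340) = 5000991/2631 + 2217648*(-5477876340/3504156677) = 5000991*(1/2631) - 12148001509648320/3504156677 = 1666997/877 - 12148001509648320/3504156677 = -10647955905293487671/3073145405729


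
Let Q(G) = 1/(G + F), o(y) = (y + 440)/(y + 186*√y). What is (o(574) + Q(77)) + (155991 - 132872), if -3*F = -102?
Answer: 43653742033/1888221 + 47151*√574/4882157 ≈ 23119.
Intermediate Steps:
F = 34 (F = -⅓*(-102) = 34)
o(y) = (440 + y)/(y + 186*√y)
Q(G) = 1/(34 + G) (Q(G) = 1/(G + 34) = 1/(34 + G))
(o(574) + Q(77)) + (155991 - 132872) = ((440 + 574)/(574 + 186*√574) + 1/(34 + 77)) + (155991 - 132872) = (1014/(574 + 186*√574) + 1/111) + 23119 = (1/111 + 1014/(574 + 186*√574)) + 23119 = 2566210/111 + 1014/(574 + 186*√574)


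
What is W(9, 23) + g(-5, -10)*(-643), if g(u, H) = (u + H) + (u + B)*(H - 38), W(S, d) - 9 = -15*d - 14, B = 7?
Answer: 71023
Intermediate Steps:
W(S, d) = -5 - 15*d (W(S, d) = 9 + (-15*d - 14) = 9 + (-14 - 15*d) = -5 - 15*d)
g(u, H) = H + u + (-38 + H)*(7 + u) (g(u, H) = (u + H) + (u + 7)*(H - 38) = (H + u) + (7 + u)*(-38 + H) = (H + u) + (-38 + H)*(7 + u) = H + u + (-38 + H)*(7 + u))
W(9, 23) + g(-5, -10)*(-643) = (-5 - 15*23) + (-266 - 37*(-5) + 8*(-10) - 10*(-5))*(-643) = (-5 - 345) + (-266 + 185 - 80 + 50)*(-643) = -350 - 111*(-643) = -350 + 71373 = 71023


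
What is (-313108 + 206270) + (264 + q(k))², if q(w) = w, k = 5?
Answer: -34477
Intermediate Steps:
(-313108 + 206270) + (264 + q(k))² = (-313108 + 206270) + (264 + 5)² = -106838 + 269² = -106838 + 72361 = -34477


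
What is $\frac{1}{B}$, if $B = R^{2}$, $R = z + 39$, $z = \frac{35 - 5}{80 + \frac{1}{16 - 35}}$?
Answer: $\frac{2307361}{3577355721} \approx 0.00064499$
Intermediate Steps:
$z = \frac{570}{1519}$ ($z = \frac{30}{80 + \frac{1}{-19}} = \frac{30}{80 - \frac{1}{19}} = \frac{30}{\frac{1519}{19}} = 30 \cdot \frac{19}{1519} = \frac{570}{1519} \approx 0.37525$)
$R = \frac{59811}{1519}$ ($R = \frac{570}{1519} + 39 = \frac{59811}{1519} \approx 39.375$)
$B = \frac{3577355721}{2307361}$ ($B = \left(\frac{59811}{1519}\right)^{2} = \frac{3577355721}{2307361} \approx 1550.4$)
$\frac{1}{B} = \frac{1}{\frac{3577355721}{2307361}} = \frac{2307361}{3577355721}$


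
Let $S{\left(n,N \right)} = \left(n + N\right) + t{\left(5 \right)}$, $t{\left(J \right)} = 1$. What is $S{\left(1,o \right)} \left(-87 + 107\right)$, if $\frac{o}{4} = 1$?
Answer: $120$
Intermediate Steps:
$o = 4$ ($o = 4 \cdot 1 = 4$)
$S{\left(n,N \right)} = 1 + N + n$ ($S{\left(n,N \right)} = \left(n + N\right) + 1 = \left(N + n\right) + 1 = 1 + N + n$)
$S{\left(1,o \right)} \left(-87 + 107\right) = \left(1 + 4 + 1\right) \left(-87 + 107\right) = 6 \cdot 20 = 120$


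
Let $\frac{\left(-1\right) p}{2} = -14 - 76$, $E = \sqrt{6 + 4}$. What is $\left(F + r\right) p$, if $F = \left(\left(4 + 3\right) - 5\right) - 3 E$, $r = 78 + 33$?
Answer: $20340 - 540 \sqrt{10} \approx 18632.0$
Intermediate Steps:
$E = \sqrt{10} \approx 3.1623$
$p = 180$ ($p = - 2 \left(-14 - 76\right) = \left(-2\right) \left(-90\right) = 180$)
$r = 111$
$F = 2 - 3 \sqrt{10}$ ($F = \left(\left(4 + 3\right) - 5\right) - 3 \sqrt{10} = \left(7 - 5\right) - 3 \sqrt{10} = 2 - 3 \sqrt{10} \approx -7.4868$)
$\left(F + r\right) p = \left(\left(2 - 3 \sqrt{10}\right) + 111\right) 180 = \left(113 - 3 \sqrt{10}\right) 180 = 20340 - 540 \sqrt{10}$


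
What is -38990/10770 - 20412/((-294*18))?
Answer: 1786/7539 ≈ 0.23690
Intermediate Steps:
-38990/10770 - 20412/((-294*18)) = -38990*1/10770 - 20412/(-5292) = -3899/1077 - 20412*(-1/5292) = -3899/1077 + 27/7 = 1786/7539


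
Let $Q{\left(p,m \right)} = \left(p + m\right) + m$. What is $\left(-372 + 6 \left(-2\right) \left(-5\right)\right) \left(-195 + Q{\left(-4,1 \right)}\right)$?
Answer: $61464$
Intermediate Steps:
$Q{\left(p,m \right)} = p + 2 m$ ($Q{\left(p,m \right)} = \left(m + p\right) + m = p + 2 m$)
$\left(-372 + 6 \left(-2\right) \left(-5\right)\right) \left(-195 + Q{\left(-4,1 \right)}\right) = \left(-372 + 6 \left(-2\right) \left(-5\right)\right) \left(-195 + \left(-4 + 2 \cdot 1\right)\right) = \left(-372 - -60\right) \left(-195 + \left(-4 + 2\right)\right) = \left(-372 + 60\right) \left(-195 - 2\right) = \left(-312\right) \left(-197\right) = 61464$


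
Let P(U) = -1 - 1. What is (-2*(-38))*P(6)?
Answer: -152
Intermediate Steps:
P(U) = -2
(-2*(-38))*P(6) = -2*(-38)*(-2) = 76*(-2) = -152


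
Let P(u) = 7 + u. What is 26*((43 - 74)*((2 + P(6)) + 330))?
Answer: -278070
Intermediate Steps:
26*((43 - 74)*((2 + P(6)) + 330)) = 26*((43 - 74)*((2 + (7 + 6)) + 330)) = 26*(-31*((2 + 13) + 330)) = 26*(-31*(15 + 330)) = 26*(-31*345) = 26*(-10695) = -278070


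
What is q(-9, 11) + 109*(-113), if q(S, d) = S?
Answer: -12326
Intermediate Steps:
q(-9, 11) + 109*(-113) = -9 + 109*(-113) = -9 - 12317 = -12326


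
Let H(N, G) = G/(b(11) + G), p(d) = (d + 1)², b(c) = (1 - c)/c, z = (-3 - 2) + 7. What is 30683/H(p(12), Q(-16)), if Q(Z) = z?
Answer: 184098/11 ≈ 16736.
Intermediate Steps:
z = 2 (z = -5 + 7 = 2)
b(c) = (1 - c)/c
p(d) = (1 + d)²
Q(Z) = 2
H(N, G) = G/(-10/11 + G) (H(N, G) = G/((1 - 1*11)/11 + G) = G/((1 - 11)/11 + G) = G/((1/11)*(-10) + G) = G/(-10/11 + G))
30683/H(p(12), Q(-16)) = 30683/((11*2/(-10 + 11*2))) = 30683/((11*2/(-10 + 22))) = 30683/((11*2/12)) = 30683/((11*2*(1/12))) = 30683/(11/6) = 30683*(6/11) = 184098/11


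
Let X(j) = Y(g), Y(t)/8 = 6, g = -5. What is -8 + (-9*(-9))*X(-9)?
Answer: 3880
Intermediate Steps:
Y(t) = 48 (Y(t) = 8*6 = 48)
X(j) = 48
-8 + (-9*(-9))*X(-9) = -8 - 9*(-9)*48 = -8 + 81*48 = -8 + 3888 = 3880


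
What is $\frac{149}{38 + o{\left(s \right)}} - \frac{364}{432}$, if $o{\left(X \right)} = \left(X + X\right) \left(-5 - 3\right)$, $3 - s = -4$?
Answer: $- \frac{11413}{3996} \approx -2.8561$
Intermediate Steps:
$s = 7$ ($s = 3 - -4 = 3 + 4 = 7$)
$o{\left(X \right)} = - 16 X$ ($o{\left(X \right)} = 2 X \left(-8\right) = - 16 X$)
$\frac{149}{38 + o{\left(s \right)}} - \frac{364}{432} = \frac{149}{38 - 112} - \frac{364}{432} = \frac{149}{38 - 112} - \frac{91}{108} = \frac{149}{-74} - \frac{91}{108} = 149 \left(- \frac{1}{74}\right) - \frac{91}{108} = - \frac{149}{74} - \frac{91}{108} = - \frac{11413}{3996}$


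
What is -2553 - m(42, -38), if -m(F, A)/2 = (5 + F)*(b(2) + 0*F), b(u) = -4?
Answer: -2929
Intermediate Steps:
m(F, A) = 40 + 8*F (m(F, A) = -2*(5 + F)*(-4 + 0*F) = -2*(5 + F)*(-4 + 0) = -2*(5 + F)*(-4) = -2*(-20 - 4*F) = 40 + 8*F)
-2553 - m(42, -38) = -2553 - (40 + 8*42) = -2553 - (40 + 336) = -2553 - 1*376 = -2553 - 376 = -2929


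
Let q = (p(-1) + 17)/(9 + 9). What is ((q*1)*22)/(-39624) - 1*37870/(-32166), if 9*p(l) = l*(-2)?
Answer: 6749477125/5735455128 ≈ 1.1768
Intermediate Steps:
p(l) = -2*l/9 (p(l) = (l*(-2))/9 = (-2*l)/9 = -2*l/9)
q = 155/162 (q = (-2/9*(-1) + 17)/(9 + 9) = (2/9 + 17)/18 = (155/9)*(1/18) = 155/162 ≈ 0.95679)
((q*1)*22)/(-39624) - 1*37870/(-32166) = (((155/162)*1)*22)/(-39624) - 1*37870/(-32166) = ((155/162)*22)*(-1/39624) - 37870*(-1/32166) = (1705/81)*(-1/39624) + 18935/16083 = -1705/3209544 + 18935/16083 = 6749477125/5735455128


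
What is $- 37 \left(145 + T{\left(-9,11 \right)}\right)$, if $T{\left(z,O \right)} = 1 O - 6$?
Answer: $-5550$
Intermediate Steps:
$T{\left(z,O \right)} = -6 + O$ ($T{\left(z,O \right)} = O - 6 = -6 + O$)
$- 37 \left(145 + T{\left(-9,11 \right)}\right) = - 37 \left(145 + \left(-6 + 11\right)\right) = - 37 \left(145 + 5\right) = \left(-37\right) 150 = -5550$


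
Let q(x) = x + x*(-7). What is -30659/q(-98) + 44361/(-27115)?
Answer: -857403053/15943620 ≈ -53.777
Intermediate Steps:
q(x) = -6*x (q(x) = x - 7*x = -6*x)
-30659/q(-98) + 44361/(-27115) = -30659/((-6*(-98))) + 44361/(-27115) = -30659/588 + 44361*(-1/27115) = -30659*1/588 - 44361/27115 = -30659/588 - 44361/27115 = -857403053/15943620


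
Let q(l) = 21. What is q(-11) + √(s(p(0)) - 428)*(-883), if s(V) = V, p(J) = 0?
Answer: 21 - 1766*I*√107 ≈ 21.0 - 18268.0*I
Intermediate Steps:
q(-11) + √(s(p(0)) - 428)*(-883) = 21 + √(0 - 428)*(-883) = 21 + √(-428)*(-883) = 21 + (2*I*√107)*(-883) = 21 - 1766*I*√107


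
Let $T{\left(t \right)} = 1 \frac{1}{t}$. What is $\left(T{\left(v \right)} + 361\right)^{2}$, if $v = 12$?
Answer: $\frac{18774889}{144} \approx 1.3038 \cdot 10^{5}$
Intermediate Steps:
$T{\left(t \right)} = \frac{1}{t}$
$\left(T{\left(v \right)} + 361\right)^{2} = \left(\frac{1}{12} + 361\right)^{2} = \left(\frac{4333}{12}\right)^{2} = \frac{18774889}{144}$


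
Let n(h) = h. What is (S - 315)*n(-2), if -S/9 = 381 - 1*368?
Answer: 864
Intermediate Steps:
S = -117 (S = -9*(381 - 1*368) = -9*(381 - 368) = -9*13 = -117)
(S - 315)*n(-2) = (-117 - 315)*(-2) = -432*(-2) = 864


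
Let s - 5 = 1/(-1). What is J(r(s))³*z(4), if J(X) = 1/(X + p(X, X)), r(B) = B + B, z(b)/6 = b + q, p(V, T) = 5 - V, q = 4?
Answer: 48/125 ≈ 0.38400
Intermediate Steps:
z(b) = 24 + 6*b (z(b) = 6*(b + 4) = 6*(4 + b) = 24 + 6*b)
s = 4 (s = 5 + 1/(-1) = 5 - 1 = 4)
r(B) = 2*B
J(X) = ⅕ (J(X) = 1/(X + (5 - X)) = 1/5 = ⅕)
J(r(s))³*z(4) = (⅕)³*(24 + 6*4) = (24 + 24)/125 = (1/125)*48 = 48/125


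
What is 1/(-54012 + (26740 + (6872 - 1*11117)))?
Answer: -1/31517 ≈ -3.1729e-5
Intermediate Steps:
1/(-54012 + (26740 + (6872 - 1*11117))) = 1/(-54012 + (26740 + (6872 - 11117))) = 1/(-54012 + (26740 - 4245)) = 1/(-54012 + 22495) = 1/(-31517) = -1/31517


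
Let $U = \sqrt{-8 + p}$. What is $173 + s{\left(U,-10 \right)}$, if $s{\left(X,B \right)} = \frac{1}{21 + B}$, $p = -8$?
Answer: $\frac{1904}{11} \approx 173.09$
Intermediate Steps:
$U = 4 i$ ($U = \sqrt{-8 - 8} = \sqrt{-16} = 4 i \approx 4.0 i$)
$173 + s{\left(U,-10 \right)} = 173 + \frac{1}{21 - 10} = 173 + \frac{1}{11} = \frac{1904}{11}$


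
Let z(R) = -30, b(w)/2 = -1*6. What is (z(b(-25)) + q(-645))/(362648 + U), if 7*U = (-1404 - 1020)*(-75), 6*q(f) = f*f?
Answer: 970305/5440672 ≈ 0.17834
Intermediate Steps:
b(w) = -12 (b(w) = 2*(-1*6) = 2*(-6) = -12)
q(f) = f**2/6 (q(f) = (f*f)/6 = f**2/6)
U = 181800/7 (U = ((-1404 - 1020)*(-75))/7 = (-2424*(-75))/7 = (1/7)*181800 = 181800/7 ≈ 25971.)
(z(b(-25)) + q(-645))/(362648 + U) = (-30 + (1/6)*(-645)**2)/(362648 + 181800/7) = (-30 + (1/6)*416025)/(2720336/7) = (-30 + 138675/2)*(7/2720336) = (138615/2)*(7/2720336) = 970305/5440672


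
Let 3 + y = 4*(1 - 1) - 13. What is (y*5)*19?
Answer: -1520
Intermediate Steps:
y = -16 (y = -3 + (4*(1 - 1) - 13) = -3 + (4*0 - 13) = -3 + (0 - 13) = -3 - 13 = -16)
(y*5)*19 = -16*5*19 = -80*19 = -1520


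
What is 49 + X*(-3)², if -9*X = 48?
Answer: 1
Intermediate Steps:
X = -16/3 (X = -⅑*48 = -16/3 ≈ -5.3333)
49 + X*(-3)² = 49 - 16/3*(-3)² = 49 - 16/3*9 = 49 - 48 = 1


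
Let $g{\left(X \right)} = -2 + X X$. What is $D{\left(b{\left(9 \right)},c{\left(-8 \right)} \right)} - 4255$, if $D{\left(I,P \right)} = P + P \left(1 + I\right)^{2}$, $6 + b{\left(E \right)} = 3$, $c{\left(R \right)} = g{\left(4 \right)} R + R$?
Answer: $-4855$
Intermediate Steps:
$g{\left(X \right)} = -2 + X^{2}$
$c{\left(R \right)} = 15 R$ ($c{\left(R \right)} = \left(-2 + 4^{2}\right) R + R = \left(-2 + 16\right) R + R = 14 R + R = 15 R$)
$b{\left(E \right)} = -3$ ($b{\left(E \right)} = -6 + 3 = -3$)
$D{\left(b{\left(9 \right)},c{\left(-8 \right)} \right)} - 4255 = 15 \left(-8\right) \left(1 + \left(1 - 3\right)^{2}\right) - 4255 = - 120 \left(1 + \left(-2\right)^{2}\right) - 4255 = - 120 \left(1 + 4\right) - 4255 = \left(-120\right) 5 - 4255 = -600 - 4255 = -4855$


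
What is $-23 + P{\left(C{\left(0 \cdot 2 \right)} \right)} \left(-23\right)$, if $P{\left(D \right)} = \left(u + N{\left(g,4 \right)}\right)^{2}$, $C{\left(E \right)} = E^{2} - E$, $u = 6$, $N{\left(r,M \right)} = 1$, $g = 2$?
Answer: $-1150$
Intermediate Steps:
$P{\left(D \right)} = 49$ ($P{\left(D \right)} = \left(6 + 1\right)^{2} = 7^{2} = 49$)
$-23 + P{\left(C{\left(0 \cdot 2 \right)} \right)} \left(-23\right) = -23 + 49 \left(-23\right) = -23 - 1127 = -1150$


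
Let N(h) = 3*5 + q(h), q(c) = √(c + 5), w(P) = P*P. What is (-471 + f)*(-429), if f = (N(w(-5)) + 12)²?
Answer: -123552 - 23166*√30 ≈ -2.5044e+5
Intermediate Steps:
w(P) = P²
q(c) = √(5 + c)
N(h) = 15 + √(5 + h) (N(h) = 3*5 + √(5 + h) = 15 + √(5 + h))
f = (27 + √30)² (f = ((15 + √(5 + (-5)²)) + 12)² = ((15 + √(5 + 25)) + 12)² = ((15 + √30) + 12)² = (27 + √30)² ≈ 1054.8)
(-471 + f)*(-429) = (-471 + (27 + √30)²)*(-429) = 202059 - 429*(27 + √30)²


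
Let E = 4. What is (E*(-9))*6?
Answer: -216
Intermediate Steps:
(E*(-9))*6 = (4*(-9))*6 = -36*6 = -216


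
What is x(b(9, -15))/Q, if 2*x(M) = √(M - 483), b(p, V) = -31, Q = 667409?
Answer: I*√514/1334818 ≈ 1.6985e-5*I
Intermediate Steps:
x(M) = √(-483 + M)/2 (x(M) = √(M - 483)/2 = √(-483 + M)/2)
x(b(9, -15))/Q = (√(-483 - 31)/2)/667409 = (√(-514)/2)*(1/667409) = ((I*√514)/2)*(1/667409) = (I*√514/2)*(1/667409) = I*√514/1334818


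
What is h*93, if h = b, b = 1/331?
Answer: 93/331 ≈ 0.28097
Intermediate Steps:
b = 1/331 ≈ 0.0030211
h = 1/331 ≈ 0.0030211
h*93 = (1/331)*93 = 93/331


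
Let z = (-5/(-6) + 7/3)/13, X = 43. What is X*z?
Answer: 817/78 ≈ 10.474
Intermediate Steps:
z = 19/78 (z = (-5*(-1/6) + 7*(1/3))*(1/13) = (5/6 + 7/3)*(1/13) = (19/6)*(1/13) = 19/78 ≈ 0.24359)
X*z = 43*(19/78) = 817/78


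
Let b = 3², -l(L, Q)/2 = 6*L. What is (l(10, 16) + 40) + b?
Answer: -71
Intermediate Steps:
l(L, Q) = -12*L
b = 9
(l(10, 16) + 40) + b = (-12*10 + 40) + 9 = (-120 + 40) + 9 = -80 + 9 = -71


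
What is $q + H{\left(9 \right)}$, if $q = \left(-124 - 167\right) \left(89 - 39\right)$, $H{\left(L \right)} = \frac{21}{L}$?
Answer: $- \frac{43643}{3} \approx -14548.0$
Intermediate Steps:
$q = -14550$ ($q = \left(-291\right) 50 = -14550$)
$q + H{\left(9 \right)} = -14550 + \frac{21}{9} = -14550 + 21 \cdot \frac{1}{9} = -14550 + \frac{7}{3} = - \frac{43643}{3}$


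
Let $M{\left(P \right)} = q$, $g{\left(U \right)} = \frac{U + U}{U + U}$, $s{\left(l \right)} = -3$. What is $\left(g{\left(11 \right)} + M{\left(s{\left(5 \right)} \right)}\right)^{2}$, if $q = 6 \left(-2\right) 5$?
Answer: $3481$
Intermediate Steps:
$q = -60$ ($q = \left(-12\right) 5 = -60$)
$g{\left(U \right)} = 1$ ($g{\left(U \right)} = \frac{2 U}{2 U} = 2 U \frac{1}{2 U} = 1$)
$M{\left(P \right)} = -60$
$\left(g{\left(11 \right)} + M{\left(s{\left(5 \right)} \right)}\right)^{2} = \left(1 - 60\right)^{2} = \left(-59\right)^{2} = 3481$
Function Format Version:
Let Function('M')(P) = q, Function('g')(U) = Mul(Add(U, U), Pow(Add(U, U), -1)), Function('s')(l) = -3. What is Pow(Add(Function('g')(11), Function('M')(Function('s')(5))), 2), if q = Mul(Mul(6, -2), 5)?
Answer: 3481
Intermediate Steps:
q = -60 (q = Mul(-12, 5) = -60)
Function('g')(U) = 1 (Function('g')(U) = Mul(Mul(2, U), Pow(Mul(2, U), -1)) = Mul(Mul(2, U), Mul(Rational(1, 2), Pow(U, -1))) = 1)
Function('M')(P) = -60
Pow(Add(Function('g')(11), Function('M')(Function('s')(5))), 2) = Pow(Add(1, -60), 2) = Pow(-59, 2) = 3481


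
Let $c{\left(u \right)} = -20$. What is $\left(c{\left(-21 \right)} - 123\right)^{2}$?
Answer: $20449$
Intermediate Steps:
$\left(c{\left(-21 \right)} - 123\right)^{2} = \left(-20 - 123\right)^{2} = \left(-143\right)^{2} = 20449$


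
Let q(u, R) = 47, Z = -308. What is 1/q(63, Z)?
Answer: 1/47 ≈ 0.021277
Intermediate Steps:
1/q(63, Z) = 1/47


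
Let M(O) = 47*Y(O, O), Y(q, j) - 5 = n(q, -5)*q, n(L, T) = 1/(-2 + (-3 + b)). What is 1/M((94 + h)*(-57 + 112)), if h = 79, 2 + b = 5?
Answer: -2/446735 ≈ -4.4769e-6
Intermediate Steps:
b = 3 (b = -2 + 5 = 3)
n(L, T) = -½ (n(L, T) = 1/(-2 + (-3 + 3)) = 1/(-2 + 0) = 1/(-2) = -½)
Y(q, j) = 5 - q/2
M(O) = 235 - 47*O/2 (M(O) = 47*(5 - O/2) = 235 - 47*O/2)
1/M((94 + h)*(-57 + 112)) = 1/(235 - 47*(94 + 79)*(-57 + 112)/2) = 1/(235 - 8131*55/2) = 1/(235 - 47/2*9515) = 1/(235 - 447205/2) = 1/(-446735/2) = -2/446735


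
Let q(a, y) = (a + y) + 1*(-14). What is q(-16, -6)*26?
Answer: -936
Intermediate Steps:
q(a, y) = -14 + a + y (q(a, y) = (a + y) - 14 = -14 + a + y)
q(-16, -6)*26 = (-14 - 16 - 6)*26 = -36*26 = -936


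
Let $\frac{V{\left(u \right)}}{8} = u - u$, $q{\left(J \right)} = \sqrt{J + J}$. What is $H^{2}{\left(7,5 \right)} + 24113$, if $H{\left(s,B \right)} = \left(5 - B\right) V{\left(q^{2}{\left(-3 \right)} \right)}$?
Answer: $24113$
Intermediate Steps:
$q{\left(J \right)} = \sqrt{2} \sqrt{J}$ ($q{\left(J \right)} = \sqrt{2 J} = \sqrt{2} \sqrt{J}$)
$V{\left(u \right)} = 0$ ($V{\left(u \right)} = 8 \left(u - u\right) = 8 \cdot 0 = 0$)
$H{\left(s,B \right)} = 0$ ($H{\left(s,B \right)} = \left(5 - B\right) 0 = 0$)
$H^{2}{\left(7,5 \right)} + 24113 = 0^{2} + 24113 = 0 + 24113 = 24113$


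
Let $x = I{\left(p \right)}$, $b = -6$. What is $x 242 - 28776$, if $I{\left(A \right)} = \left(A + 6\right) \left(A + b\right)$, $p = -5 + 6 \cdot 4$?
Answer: $49874$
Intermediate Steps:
$p = 19$ ($p = -5 + 24 = 19$)
$I{\left(A \right)} = \left(-6 + A\right) \left(6 + A\right)$ ($I{\left(A \right)} = \left(A + 6\right) \left(A - 6\right) = \left(6 + A\right) \left(-6 + A\right) = \left(-6 + A\right) \left(6 + A\right)$)
$x = 325$ ($x = -36 + 19^{2} = -36 + 361 = 325$)
$x 242 - 28776 = 325 \cdot 242 - 28776 = 78650 - 28776 = 49874$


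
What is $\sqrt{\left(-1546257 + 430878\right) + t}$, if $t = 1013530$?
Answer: $i \sqrt{101849} \approx 319.14 i$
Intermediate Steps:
$\sqrt{\left(-1546257 + 430878\right) + t} = \sqrt{\left(-1546257 + 430878\right) + 1013530} = \sqrt{-1115379 + 1013530} = \sqrt{-101849} = i \sqrt{101849}$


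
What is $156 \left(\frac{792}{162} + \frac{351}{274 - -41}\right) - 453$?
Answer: $\frac{50767}{105} \approx 483.5$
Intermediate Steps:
$156 \left(\frac{792}{162} + \frac{351}{274 - -41}\right) - 453 = 156 \left(792 \cdot \frac{1}{162} + \frac{351}{274 + 41}\right) - 453 = 156 \left(\frac{44}{9} + \frac{351}{315}\right) - 453 = 156 \left(\frac{44}{9} + 351 \cdot \frac{1}{315}\right) - 453 = 156 \left(\frac{44}{9} + \frac{39}{35}\right) - 453 = 156 \cdot \frac{1891}{315} - 453 = \frac{98332}{105} - 453 = \frac{50767}{105}$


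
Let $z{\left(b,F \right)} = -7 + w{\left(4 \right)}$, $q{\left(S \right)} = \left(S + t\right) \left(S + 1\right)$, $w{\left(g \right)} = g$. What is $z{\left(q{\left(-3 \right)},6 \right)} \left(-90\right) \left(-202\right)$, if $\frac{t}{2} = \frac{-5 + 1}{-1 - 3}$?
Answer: $-54540$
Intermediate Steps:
$t = 2$ ($t = 2 \frac{-5 + 1}{-1 - 3} = 2 \left(- \frac{4}{-4}\right) = 2 \left(\left(-4\right) \left(- \frac{1}{4}\right)\right) = 2 \cdot 1 = 2$)
$q{\left(S \right)} = \left(1 + S\right) \left(2 + S\right)$ ($q{\left(S \right)} = \left(S + 2\right) \left(S + 1\right) = \left(2 + S\right) \left(1 + S\right) = \left(1 + S\right) \left(2 + S\right)$)
$z{\left(b,F \right)} = -3$ ($z{\left(b,F \right)} = -7 + 4 = -3$)
$z{\left(q{\left(-3 \right)},6 \right)} \left(-90\right) \left(-202\right) = \left(-3\right) \left(-90\right) \left(-202\right) = 270 \left(-202\right) = -54540$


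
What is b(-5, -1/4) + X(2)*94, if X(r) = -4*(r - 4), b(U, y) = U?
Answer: 747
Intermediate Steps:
X(r) = 16 - 4*r (X(r) = -4*(-4 + r) = 16 - 4*r)
b(-5, -1/4) + X(2)*94 = -5 + (16 - 4*2)*94 = -5 + (16 - 8)*94 = -5 + 8*94 = -5 + 752 = 747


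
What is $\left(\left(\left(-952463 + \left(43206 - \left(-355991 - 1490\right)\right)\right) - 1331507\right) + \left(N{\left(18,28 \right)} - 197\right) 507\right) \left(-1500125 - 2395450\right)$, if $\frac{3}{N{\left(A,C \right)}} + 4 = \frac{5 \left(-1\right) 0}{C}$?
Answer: $\frac{30908150402175}{4} \approx 7.727 \cdot 10^{12}$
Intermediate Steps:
$N{\left(A,C \right)} = - \frac{3}{4}$ ($N{\left(A,C \right)} = \frac{3}{-4 + \frac{5 \left(-1\right) 0}{C}} = \frac{3}{-4 + \frac{\left(-5\right) 0}{C}} = \frac{3}{-4 + \frac{0}{C}} = \frac{3}{-4 + 0} = \frac{3}{-4} = 3 \left(- \frac{1}{4}\right) = - \frac{3}{4}$)
$\left(\left(\left(-952463 + \left(43206 - \left(-355991 - 1490\right)\right)\right) - 1331507\right) + \left(N{\left(18,28 \right)} - 197\right) 507\right) \left(-1500125 - 2395450\right) = \left(\left(\left(-952463 + \left(43206 - \left(-355991 - 1490\right)\right)\right) - 1331507\right) + \left(- \frac{3}{4} - 197\right) 507\right) \left(-1500125 - 2395450\right) = \left(\left(\left(-952463 + \left(43206 - \left(-355991 - 1490\right)\right)\right) - 1331507\right) - \frac{401037}{4}\right) \left(-3895575\right) = \left(\left(\left(-952463 + \left(43206 - -357481\right)\right) - 1331507\right) - \frac{401037}{4}\right) \left(-3895575\right) = \left(\left(\left(-952463 + \left(43206 + 357481\right)\right) - 1331507\right) - \frac{401037}{4}\right) \left(-3895575\right) = \left(\left(\left(-952463 + 400687\right) - 1331507\right) - \frac{401037}{4}\right) \left(-3895575\right) = \left(\left(-551776 - 1331507\right) - \frac{401037}{4}\right) \left(-3895575\right) = \left(-1883283 - \frac{401037}{4}\right) \left(-3895575\right) = \left(- \frac{7934169}{4}\right) \left(-3895575\right) = \frac{30908150402175}{4}$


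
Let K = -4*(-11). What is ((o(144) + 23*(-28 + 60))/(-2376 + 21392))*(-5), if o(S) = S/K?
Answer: -10165/52294 ≈ -0.19438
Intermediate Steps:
K = 44
o(S) = S/44
((o(144) + 23*(-28 + 60))/(-2376 + 21392))*(-5) = (((1/44)*144 + 23*(-28 + 60))/(-2376 + 21392))*(-5) = ((36/11 + 23*32)/19016)*(-5) = ((36/11 + 736)*(1/19016))*(-5) = ((8132/11)*(1/19016))*(-5) = (2033/52294)*(-5) = -10165/52294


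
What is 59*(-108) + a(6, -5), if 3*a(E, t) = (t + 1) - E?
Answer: -19126/3 ≈ -6375.3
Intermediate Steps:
a(E, t) = ⅓ - E/3 + t/3 (a(E, t) = ((t + 1) - E)/3 = ((1 + t) - E)/3 = (1 + t - E)/3 = ⅓ - E/3 + t/3)
59*(-108) + a(6, -5) = 59*(-108) + (⅓ - ⅓*6 + (⅓)*(-5)) = -6372 + (⅓ - 2 - 5/3) = -6372 - 10/3 = -19126/3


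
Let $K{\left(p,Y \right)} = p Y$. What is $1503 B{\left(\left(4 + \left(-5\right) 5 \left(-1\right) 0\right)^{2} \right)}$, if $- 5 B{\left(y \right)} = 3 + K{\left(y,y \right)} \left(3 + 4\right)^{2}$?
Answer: $- \frac{18858141}{5} \approx -3.7716 \cdot 10^{6}$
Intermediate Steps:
$K{\left(p,Y \right)} = Y p$
$B{\left(y \right)} = - \frac{3}{5} - \frac{49 y^{2}}{5}$ ($B{\left(y \right)} = - \frac{3 + y y \left(3 + 4\right)^{2}}{5} = - \frac{3 + y^{2} \cdot 7^{2}}{5} = - \frac{3 + y^{2} \cdot 49}{5} = - \frac{3 + 49 y^{2}}{5} = - \frac{3}{5} - \frac{49 y^{2}}{5}$)
$1503 B{\left(\left(4 + \left(-5\right) 5 \left(-1\right) 0\right)^{2} \right)} = 1503 \left(- \frac{3}{5} - \frac{49 \left(\left(4 + \left(-5\right) 5 \left(-1\right) 0\right)^{2}\right)^{2}}{5}\right) = 1503 \left(- \frac{3}{5} - \frac{49 \left(\left(4 + \left(-25\right) \left(-1\right) 0\right)^{2}\right)^{2}}{5}\right) = 1503 \left(- \frac{3}{5} - \frac{49 \left(\left(4 + 25 \cdot 0\right)^{2}\right)^{2}}{5}\right) = 1503 \left(- \frac{3}{5} - \frac{49 \left(\left(4 + 0\right)^{2}\right)^{2}}{5}\right) = 1503 \left(- \frac{3}{5} - \frac{49 \left(4^{2}\right)^{2}}{5}\right) = 1503 \left(- \frac{3}{5} - \frac{49 \cdot 16^{2}}{5}\right) = 1503 \left(- \frac{3}{5} - \frac{12544}{5}\right) = 1503 \left(- \frac{12547}{5}\right) = - \frac{18858141}{5}$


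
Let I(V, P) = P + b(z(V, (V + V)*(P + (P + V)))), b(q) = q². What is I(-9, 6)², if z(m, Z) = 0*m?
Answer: 36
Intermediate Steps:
z(m, Z) = 0
I(V, P) = P (I(V, P) = P + 0² = P + 0 = P)
I(-9, 6)² = 6² = 36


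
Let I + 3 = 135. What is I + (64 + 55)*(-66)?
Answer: -7722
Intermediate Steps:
I = 132 (I = -3 + 135 = 132)
I + (64 + 55)*(-66) = 132 + (64 + 55)*(-66) = 132 + 119*(-66) = 132 - 7854 = -7722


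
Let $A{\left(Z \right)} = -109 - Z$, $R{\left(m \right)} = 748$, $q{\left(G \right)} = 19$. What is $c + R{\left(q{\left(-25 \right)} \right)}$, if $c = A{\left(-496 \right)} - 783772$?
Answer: $-782637$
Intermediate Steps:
$c = -783385$ ($c = \left(-109 - -496\right) - 783772 = \left(-109 + 496\right) - 783772 = 387 - 783772 = -783385$)
$c + R{\left(q{\left(-25 \right)} \right)} = -783385 + 748 = -782637$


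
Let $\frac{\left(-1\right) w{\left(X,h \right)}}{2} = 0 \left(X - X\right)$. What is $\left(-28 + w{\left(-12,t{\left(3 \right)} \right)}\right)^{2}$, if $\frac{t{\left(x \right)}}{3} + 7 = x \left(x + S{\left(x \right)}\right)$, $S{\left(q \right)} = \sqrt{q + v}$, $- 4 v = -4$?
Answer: $784$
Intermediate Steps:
$v = 1$ ($v = \left(- \frac{1}{4}\right) \left(-4\right) = 1$)
$S{\left(q \right)} = \sqrt{1 + q}$ ($S{\left(q \right)} = \sqrt{q + 1} = \sqrt{1 + q}$)
$t{\left(x \right)} = -21 + 3 x \left(x + \sqrt{1 + x}\right)$
$w{\left(X,h \right)} = 0$ ($w{\left(X,h \right)} = - 2 \cdot 0 \left(X - X\right) = - 2 \cdot 0 \cdot 0 = \left(-2\right) 0 = 0$)
$\left(-28 + w{\left(-12,t{\left(3 \right)} \right)}\right)^{2} = \left(-28 + 0\right)^{2} = \left(-28\right)^{2} = 784$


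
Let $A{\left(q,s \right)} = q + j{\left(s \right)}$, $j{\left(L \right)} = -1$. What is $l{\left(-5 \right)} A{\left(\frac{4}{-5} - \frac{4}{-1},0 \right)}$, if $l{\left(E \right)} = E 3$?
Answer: $-33$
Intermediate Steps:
$A{\left(q,s \right)} = -1 + q$ ($A{\left(q,s \right)} = q - 1 = -1 + q$)
$l{\left(E \right)} = 3 E$
$l{\left(-5 \right)} A{\left(\frac{4}{-5} - \frac{4}{-1},0 \right)} = 3 \left(-5\right) \left(-1 + \left(\frac{4}{-5} - \frac{4}{-1}\right)\right) = - 15 \left(-1 + \left(4 \left(- \frac{1}{5}\right) - -4\right)\right) = - 15 \left(-1 + \left(- \frac{4}{5} + 4\right)\right) = - 15 \left(-1 + \frac{16}{5}\right) = \left(-15\right) \frac{11}{5} = -33$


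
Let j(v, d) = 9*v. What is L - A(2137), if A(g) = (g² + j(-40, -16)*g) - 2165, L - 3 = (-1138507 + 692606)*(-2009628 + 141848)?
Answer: 832841174499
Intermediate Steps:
L = 832844969783 (L = 3 + (-1138507 + 692606)*(-2009628 + 141848) = 3 - 445901*(-1867780) = 3 + 832844969780 = 832844969783)
A(g) = -2165 + g² - 360*g (A(g) = (g² + (9*(-40))*g) - 2165 = (g² - 360*g) - 2165 = -2165 + g² - 360*g)
L - A(2137) = 832844969783 - (-2165 + 2137² - 360*2137) = 832844969783 - (-2165 + 4566769 - 769320) = 832844969783 - 1*3795284 = 832844969783 - 3795284 = 832841174499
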